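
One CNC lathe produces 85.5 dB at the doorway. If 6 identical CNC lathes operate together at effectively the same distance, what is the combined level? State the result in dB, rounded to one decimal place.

L_total = L₁ + 10·log₁₀ N for N identical incoherent sources.
L_total = 85.5 + 10·log₁₀(6) = 85.5 + 7.782 = 93.28 dB.

93.3 dB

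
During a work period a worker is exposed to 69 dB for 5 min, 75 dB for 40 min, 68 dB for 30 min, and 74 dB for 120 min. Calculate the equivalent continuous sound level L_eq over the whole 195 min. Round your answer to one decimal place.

The energy average is taken in the linear domain: L_eq = 10·log₁₀[(Σ tᵢ·10^(Lᵢ/10))/T], T = 195 min.
Σ tᵢ·10^(Lᵢ/10) = 5·10^(69/10) + 40·10^(75/10) + 30·10^(68/10) + 120·10^(74/10) = 4.508e+09.
L_eq = 10·log₁₀(4.508e+09/195) = 73.64 dB.

73.6 dB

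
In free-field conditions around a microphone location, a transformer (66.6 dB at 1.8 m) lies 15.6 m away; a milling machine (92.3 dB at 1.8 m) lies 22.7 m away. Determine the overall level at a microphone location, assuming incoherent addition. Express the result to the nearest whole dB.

70 dB

First find each source's level at the receiver (point-source: −20·log₁₀(r/r_ref)), then combine on an intensity basis.
transformer: 66.6 − 20·log₁₀(15.6/1.8) = 66.6 − 18.76 = 47.84 dB.
milling machine: 92.3 − 20·log₁₀(22.7/1.8) = 92.3 − 22.02 = 70.28 dB.
Σ 10^(L/10) = 1.074e+07 → L_total = 10·log₁₀(1.074e+07) = 70.31 dB.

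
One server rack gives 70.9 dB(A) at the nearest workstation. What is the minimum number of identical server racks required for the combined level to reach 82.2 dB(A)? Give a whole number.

14

Need L₁ + 10·log₁₀ N ≥ 82.2, i.e. log₁₀ N ≥ 1.13.
N ≥ 10^(11.3/10) = 13.490, so N = 14.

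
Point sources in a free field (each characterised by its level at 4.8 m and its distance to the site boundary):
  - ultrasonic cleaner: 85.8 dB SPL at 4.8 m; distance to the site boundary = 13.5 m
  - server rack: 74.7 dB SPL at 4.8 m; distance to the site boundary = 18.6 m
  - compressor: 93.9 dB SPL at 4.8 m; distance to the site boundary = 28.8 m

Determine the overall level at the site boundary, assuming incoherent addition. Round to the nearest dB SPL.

81 dB SPL

Propagate each source to the receiver with L = L_ref − 20·log₁₀(r/r_ref), then add intensities.
ultrasonic cleaner: 85.8 − 20·log₁₀(13.5/4.8) = 85.8 − 8.98 = 76.82 dB SPL.
server rack: 74.7 − 20·log₁₀(18.6/4.8) = 74.7 − 11.77 = 62.93 dB SPL.
compressor: 93.9 − 20·log₁₀(28.8/4.8) = 93.9 − 15.56 = 78.34 dB SPL.
Σ 10^(L/10) = 1.182e+08 → L_total = 10·log₁₀(1.182e+08) = 80.73 dB SPL.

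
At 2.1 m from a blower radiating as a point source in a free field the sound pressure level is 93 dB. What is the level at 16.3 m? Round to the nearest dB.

For a point source, L₂ = L₁ − 20·log₁₀(r₂/r₁).
L₂ = 93 − 20·log₁₀(16.3/2.1) = 93 − 17.799 = 75.20 dB.

75 dB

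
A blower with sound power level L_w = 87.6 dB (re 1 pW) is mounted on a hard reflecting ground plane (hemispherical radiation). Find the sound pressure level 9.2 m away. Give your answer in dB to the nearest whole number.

Free-field hemispherical radiation: L_p = L_w − 10·log₁₀(2π·r²), r = 9.2 m.
2π·r² = 531.8 m², 10·log₁₀ of that is 27.258 dB.
L_p = 87.6 − 27.258 = 60.34 dB.

60 dB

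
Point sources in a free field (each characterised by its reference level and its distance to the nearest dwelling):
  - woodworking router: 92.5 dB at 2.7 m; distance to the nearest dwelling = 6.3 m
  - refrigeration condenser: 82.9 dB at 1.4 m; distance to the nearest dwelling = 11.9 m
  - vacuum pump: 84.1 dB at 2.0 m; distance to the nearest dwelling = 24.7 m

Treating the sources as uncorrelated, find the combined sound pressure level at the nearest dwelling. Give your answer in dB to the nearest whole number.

Propagate each source to the receiver with L = L_ref − 20·log₁₀(r/r_ref), then add intensities.
woodworking router: 92.5 − 20·log₁₀(6.3/2.7) = 92.5 − 7.36 = 85.14 dB.
refrigeration condenser: 82.9 − 20·log₁₀(11.9/1.4) = 82.9 − 18.59 = 64.31 dB.
vacuum pump: 84.1 − 20·log₁₀(24.7/2.0) = 84.1 − 21.83 = 62.27 dB.
Σ 10^(L/10) = 3.310e+08 → L_total = 10·log₁₀(3.310e+08) = 85.20 dB.

85 dB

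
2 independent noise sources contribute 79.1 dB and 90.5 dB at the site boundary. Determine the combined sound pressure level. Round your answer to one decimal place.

For uncorrelated sources the intensities add, so convert each level to linear form, sum, and take 10·log₁₀ of the total.
Σ 10^(L/10) = 10^(79.1/10) + 10^(90.5/10) = 1.203e+09.
L_total = 10·log₁₀(1.203e+09) = 90.80 dB.

90.8 dB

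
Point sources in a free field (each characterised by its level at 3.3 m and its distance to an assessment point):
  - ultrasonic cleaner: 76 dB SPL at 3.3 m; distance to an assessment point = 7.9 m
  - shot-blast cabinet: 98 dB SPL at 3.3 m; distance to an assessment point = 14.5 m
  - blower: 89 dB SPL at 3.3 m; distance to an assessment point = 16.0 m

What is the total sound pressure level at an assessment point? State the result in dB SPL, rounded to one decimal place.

Apply inverse-square spreading to bring every level to the receiver, then sum 10^(L/10).
ultrasonic cleaner: 76 − 20·log₁₀(7.9/3.3) = 76 − 7.58 = 68.42 dB SPL.
shot-blast cabinet: 98 − 20·log₁₀(14.5/3.3) = 98 − 12.86 = 85.14 dB SPL.
blower: 89 − 20·log₁₀(16.0/3.3) = 89 − 13.71 = 75.29 dB SPL.
Σ 10^(L/10) = 3.675e+08 → L_total = 10·log₁₀(3.675e+08) = 85.65 dB SPL.

85.7 dB SPL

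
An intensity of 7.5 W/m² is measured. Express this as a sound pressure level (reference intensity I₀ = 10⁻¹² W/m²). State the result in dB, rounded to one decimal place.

128.8 dB

Dividing by I₀ shifts the exponent by 12: I/I₀ = 7.5×10^12.
L = 10·(0.8751 + 12) = 128.75 dB.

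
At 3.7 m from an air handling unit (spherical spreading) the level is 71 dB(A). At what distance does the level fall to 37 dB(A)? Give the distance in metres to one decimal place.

For a point source L₁ − L₂ = 20·log₁₀(r₂/r₁), so r₂ = r₁·10^((L₁−L₂)/20).
r₂ = 3.7·10^((71−37)/20) = 3.7·10^(34.0/20) = 185.44 m.

185.4 m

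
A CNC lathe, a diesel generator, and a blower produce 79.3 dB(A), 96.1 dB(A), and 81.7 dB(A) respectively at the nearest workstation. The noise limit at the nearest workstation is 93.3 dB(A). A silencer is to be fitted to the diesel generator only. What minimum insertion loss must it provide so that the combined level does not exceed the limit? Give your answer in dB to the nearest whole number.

The untreated sources together contribute 10^(79.3/10) + 10^(81.7/10) = 2.330e+08, i.e. 83.67 dB(A).
The limit corresponds to 10^(93.3/10) = 2.138e+09; subtracting the fixed part leaves 1.905e+09 for the diesel generator, i.e. 92.80 dB(A).
Required insertion loss = 96.1 − 92.80 = 3.30 dB.

3 dB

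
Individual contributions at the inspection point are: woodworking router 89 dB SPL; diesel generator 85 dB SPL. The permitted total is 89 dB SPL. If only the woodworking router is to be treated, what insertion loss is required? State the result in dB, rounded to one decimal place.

Everything except the woodworking router sums to 10^(85/10) = 3.162e+08 in linear terms, 85.00 dB SPL.
The limit corresponds to 10^(89/10) = 7.943e+08; subtracting the fixed part leaves 4.781e+08 for the woodworking router, i.e. 86.80 dB SPL.
Required insertion loss = 89 − 86.80 = 2.20 dB.

2.2 dB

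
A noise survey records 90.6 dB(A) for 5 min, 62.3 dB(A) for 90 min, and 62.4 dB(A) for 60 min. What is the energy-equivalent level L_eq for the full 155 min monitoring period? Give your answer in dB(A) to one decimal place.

Weight each interval's intensity by its duration and average over T = 155 min:
Σ tᵢ·10^(Lᵢ/10) = 5·10^(90.6/10) + 90·10^(62.3/10) + 60·10^(62.4/10) = 5.998e+09.
L_eq = 10·log₁₀(5.998e+09/155) = 75.88 dB(A).

75.9 dB(A)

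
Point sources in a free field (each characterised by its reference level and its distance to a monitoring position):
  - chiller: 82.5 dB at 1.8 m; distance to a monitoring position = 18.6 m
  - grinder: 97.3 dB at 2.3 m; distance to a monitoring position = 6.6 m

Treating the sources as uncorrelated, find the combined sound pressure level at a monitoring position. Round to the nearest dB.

First find each source's level at the receiver (point-source: −20·log₁₀(r/r_ref)), then combine on an intensity basis.
chiller: 82.5 − 20·log₁₀(18.6/1.8) = 82.5 − 20.28 = 62.22 dB.
grinder: 97.3 − 20·log₁₀(6.6/2.3) = 97.3 − 9.16 = 88.14 dB.
Σ 10^(L/10) = 6.538e+08 → L_total = 10·log₁₀(6.538e+08) = 88.15 dB.

88 dB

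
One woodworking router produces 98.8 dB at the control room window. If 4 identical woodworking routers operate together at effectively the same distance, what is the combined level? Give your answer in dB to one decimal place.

104.8 dB

L_total = L₁ + 10·log₁₀ N for N identical incoherent sources.
L_total = 98.8 + 10·log₁₀(4) = 98.8 + 6.021 = 104.82 dB.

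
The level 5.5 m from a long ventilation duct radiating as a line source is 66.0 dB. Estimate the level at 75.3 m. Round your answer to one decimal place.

54.6 dB

Cylindrical spreading from a line source gives a 10·log₁₀(r₂/r₁) drop.
L₂ = 66.0 − 10·log₁₀(75.3/5.5) = 66.0 − 11.364 = 54.64 dB.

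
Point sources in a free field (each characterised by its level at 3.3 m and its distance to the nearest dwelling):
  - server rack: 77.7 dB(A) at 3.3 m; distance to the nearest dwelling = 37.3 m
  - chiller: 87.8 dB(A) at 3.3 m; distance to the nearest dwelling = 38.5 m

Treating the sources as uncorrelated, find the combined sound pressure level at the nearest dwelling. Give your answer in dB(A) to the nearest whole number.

First find each source's level at the receiver (point-source: −20·log₁₀(r/r_ref)), then combine on an intensity basis.
server rack: 77.7 − 20·log₁₀(37.3/3.3) = 77.7 − 21.06 = 56.64 dB(A).
chiller: 87.8 − 20·log₁₀(38.5/3.3) = 87.8 − 21.34 = 66.46 dB(A).
Σ 10^(L/10) = 4.888e+06 → L_total = 10·log₁₀(4.888e+06) = 66.89 dB(A).

67 dB(A)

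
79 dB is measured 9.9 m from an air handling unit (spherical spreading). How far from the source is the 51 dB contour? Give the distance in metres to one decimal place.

Point-source spreading drops the level by 20·log₁₀(r₂/r₁); inverting, r₂/r₁ = 10^(ΔL/20).
r₂ = 9.9·10^((79−51)/20) = 9.9·10^(28.0/20) = 248.68 m.

248.7 m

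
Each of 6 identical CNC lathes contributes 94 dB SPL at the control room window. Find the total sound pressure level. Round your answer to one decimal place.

With 6 equal, uncorrelated contributions the intensity is 6× that of one unit, giving a rise of 10·log₁₀ 6.
L_total = 94 + 10·log₁₀(6) = 94 + 7.782 = 101.78 dB SPL.

101.8 dB SPL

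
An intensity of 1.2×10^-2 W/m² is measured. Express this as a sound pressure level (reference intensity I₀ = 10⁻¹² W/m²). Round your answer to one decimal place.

100.8 dB

Dividing by I₀ shifts the exponent by 12: I/I₀ = 1.2×10^10.
L = 10·(0.0792 + 10) = 100.79 dB.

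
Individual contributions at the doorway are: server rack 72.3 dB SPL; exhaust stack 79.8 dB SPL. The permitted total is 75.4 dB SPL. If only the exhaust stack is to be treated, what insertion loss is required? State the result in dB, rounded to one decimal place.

7.3 dB

Fixed contribution from the other source: Σ 10^(L/10) = 10^(72.3/10) = 1.698e+07 (72.30 dB SPL).
The limit corresponds to 10^(75.4/10) = 3.467e+07; subtracting the fixed part leaves 1.769e+07 for the exhaust stack, i.e. 72.48 dB SPL.
Required insertion loss = 79.8 − 72.48 = 7.32 dB.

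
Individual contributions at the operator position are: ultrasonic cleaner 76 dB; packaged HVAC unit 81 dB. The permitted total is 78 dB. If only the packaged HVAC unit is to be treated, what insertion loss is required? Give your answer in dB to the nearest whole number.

7 dB

Fixed contribution from the other source: Σ 10^(L/10) = 10^(76/10) = 3.981e+07 (76.00 dB).
The limit corresponds to 10^(78/10) = 6.310e+07; subtracting the fixed part leaves 2.329e+07 for the packaged HVAC unit, i.e. 73.67 dB.
Required insertion loss = 81 − 73.67 = 7.33 dB.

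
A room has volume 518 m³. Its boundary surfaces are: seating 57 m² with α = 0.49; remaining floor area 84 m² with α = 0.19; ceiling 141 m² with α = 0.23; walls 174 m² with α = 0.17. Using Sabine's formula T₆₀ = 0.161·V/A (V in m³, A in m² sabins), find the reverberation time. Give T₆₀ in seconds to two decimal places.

0.79 s

Total absorption A = 57·0.49 + 84·0.19 + 141·0.23 + 174·0.17 = 105.90 m² sabins.
T₆₀ = 0.161 × 518 / 105.90 = 0.788 s.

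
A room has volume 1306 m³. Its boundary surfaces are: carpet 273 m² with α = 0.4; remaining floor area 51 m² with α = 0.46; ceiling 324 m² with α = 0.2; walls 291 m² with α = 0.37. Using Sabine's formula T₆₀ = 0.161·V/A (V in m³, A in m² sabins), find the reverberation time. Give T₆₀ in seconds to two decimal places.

Total absorption A = 273·0.4 + 51·0.46 + 324·0.2 + 291·0.37 = 305.13 m² sabins.
T₆₀ = 0.161 × 1306 / 305.13 = 0.689 s.

0.69 s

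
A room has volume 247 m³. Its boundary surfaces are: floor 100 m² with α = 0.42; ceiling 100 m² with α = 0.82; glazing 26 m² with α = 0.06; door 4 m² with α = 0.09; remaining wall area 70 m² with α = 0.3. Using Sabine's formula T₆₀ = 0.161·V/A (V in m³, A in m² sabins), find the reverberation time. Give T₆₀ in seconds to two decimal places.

A = Σ Sᵢαᵢ = 100·0.42 + 100·0.82 + 26·0.06 + 4·0.09 + 70·0.3 = 146.92 m².
T₆₀ = 0.161·V/A = 0.161·247/146.92 = 0.271 s.

0.27 s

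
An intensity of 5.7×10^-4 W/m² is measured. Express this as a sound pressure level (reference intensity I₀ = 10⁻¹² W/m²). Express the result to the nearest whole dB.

88 dB

Dividing by I₀ shifts the exponent by 12: I/I₀ = 5.7×10^8.
L = 10·(0.7559 + 8) = 87.56 dB.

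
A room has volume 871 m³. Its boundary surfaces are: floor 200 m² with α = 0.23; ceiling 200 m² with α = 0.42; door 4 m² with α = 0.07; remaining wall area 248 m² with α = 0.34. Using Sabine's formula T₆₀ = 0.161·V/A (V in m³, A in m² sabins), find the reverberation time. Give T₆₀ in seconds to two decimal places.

Total absorption A = 200·0.23 + 200·0.42 + 4·0.07 + 248·0.34 = 214.60 m² sabins.
T₆₀ = 0.161·V/A = 0.161·871/214.60 = 0.653 s.

0.65 s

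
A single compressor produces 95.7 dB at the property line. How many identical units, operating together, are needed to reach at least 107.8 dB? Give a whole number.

The shortfall is 107.8 − 95.7 = 12.1 dB, and N units add 10·log₁₀ N, so need 10·log₁₀ N ≥ 12.1.
N ≥ 10^(12.1/10) = 16.218, so N = 17.

17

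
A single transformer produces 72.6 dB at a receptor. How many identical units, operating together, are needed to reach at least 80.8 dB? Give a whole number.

7

The shortfall is 80.8 − 72.6 = 8.2 dB, and N units add 10·log₁₀ N, so need 10·log₁₀ N ≥ 8.2.
N ≥ 10^(8.2/10) = 6.607, so N = 7.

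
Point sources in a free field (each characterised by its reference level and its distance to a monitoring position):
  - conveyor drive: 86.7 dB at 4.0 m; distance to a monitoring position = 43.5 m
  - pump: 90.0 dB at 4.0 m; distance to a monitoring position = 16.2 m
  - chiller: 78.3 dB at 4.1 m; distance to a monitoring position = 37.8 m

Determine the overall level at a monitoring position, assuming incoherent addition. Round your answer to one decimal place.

First find each source's level at the receiver (point-source: −20·log₁₀(r/r_ref)), then combine on an intensity basis.
conveyor drive: 86.7 − 20·log₁₀(43.5/4.0) = 86.7 − 20.73 = 65.97 dB.
pump: 90.0 − 20·log₁₀(16.2/4.0) = 90.0 − 12.15 = 77.85 dB.
chiller: 78.3 − 20·log₁₀(37.8/4.1) = 78.3 − 19.29 = 59.01 dB.
Σ 10^(L/10) = 6.572e+07 → L_total = 10·log₁₀(6.572e+07) = 78.18 dB.

78.2 dB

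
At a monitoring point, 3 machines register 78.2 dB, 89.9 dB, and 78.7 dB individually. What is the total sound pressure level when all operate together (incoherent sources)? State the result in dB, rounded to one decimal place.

90.5 dB

Incoherent sources combine by intensity addition: L_total = 10·log₁₀(Σ 10^(L_i/10)).
Σ 10^(L/10) = 10^(78.2/10) + 10^(89.9/10) + 10^(78.7/10) = 1.117e+09.
L_total = 10·log₁₀(1.117e+09) = 90.48 dB.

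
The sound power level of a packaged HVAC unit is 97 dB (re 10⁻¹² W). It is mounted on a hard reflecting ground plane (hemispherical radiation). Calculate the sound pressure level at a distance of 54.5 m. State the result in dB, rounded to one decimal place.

The power spreads over a hemisphere of area 2π·r², so L_p = L_w − 10·log₁₀(2π·r²).
2π·r² = 1.866e+04 m², 10·log₁₀ of that is 42.710 dB.
L_p = 97 − 42.710 = 54.29 dB.

54.3 dB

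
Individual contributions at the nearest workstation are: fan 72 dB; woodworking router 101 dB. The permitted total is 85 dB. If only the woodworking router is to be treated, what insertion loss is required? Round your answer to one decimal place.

16.2 dB

Everything except the woodworking router sums to 10^(72/10) = 1.585e+07 in linear terms, 72.00 dB.
To meet 85 dB overall, the treated woodworking router may contribute at most 10^(85/10) − 1.585e+07 = 3.004e+08, i.e. 84.78 dB.
Required insertion loss = 101 − 84.78 = 16.22 dB.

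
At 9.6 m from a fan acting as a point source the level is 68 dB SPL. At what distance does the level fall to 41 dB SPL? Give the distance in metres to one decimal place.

The 27.0 dB drop corresponds to a distance ratio of 10^(27.0/20) for a point source.
r₂ = 9.6·10^((68−41)/20) = 9.6·10^(27.0/20) = 214.92 m.

214.9 m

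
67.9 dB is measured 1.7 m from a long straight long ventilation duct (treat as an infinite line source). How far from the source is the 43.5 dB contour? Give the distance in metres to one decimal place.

468.2 m

The 24.4 dB drop corresponds to a distance ratio of 10^(24.4/10) for a line source.
r₂ = 1.7·10^((67.9−43.5)/10) = 1.7·10^(24.4/10) = 468.22 m.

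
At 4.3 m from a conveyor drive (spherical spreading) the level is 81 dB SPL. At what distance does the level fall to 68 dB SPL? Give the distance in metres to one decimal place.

19.2 m

The 13.0 dB drop corresponds to a distance ratio of 10^(13.0/20) for a point source.
r₂ = 4.3·10^((81−68)/20) = 4.3·10^(13.0/20) = 19.21 m.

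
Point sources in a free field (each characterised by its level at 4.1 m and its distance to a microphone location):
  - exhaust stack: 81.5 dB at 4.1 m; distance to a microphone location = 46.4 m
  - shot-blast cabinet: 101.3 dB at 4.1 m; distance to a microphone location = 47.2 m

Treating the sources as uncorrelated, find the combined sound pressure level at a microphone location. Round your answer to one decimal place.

First find each source's level at the receiver (point-source: −20·log₁₀(r/r_ref)), then combine on an intensity basis.
exhaust stack: 81.5 − 20·log₁₀(46.4/4.1) = 81.5 − 21.07 = 60.43 dB.
shot-blast cabinet: 101.3 − 20·log₁₀(47.2/4.1) = 101.3 − 21.22 = 80.08 dB.
Σ 10^(L/10) = 1.029e+08 → L_total = 10·log₁₀(1.029e+08) = 80.12 dB.

80.1 dB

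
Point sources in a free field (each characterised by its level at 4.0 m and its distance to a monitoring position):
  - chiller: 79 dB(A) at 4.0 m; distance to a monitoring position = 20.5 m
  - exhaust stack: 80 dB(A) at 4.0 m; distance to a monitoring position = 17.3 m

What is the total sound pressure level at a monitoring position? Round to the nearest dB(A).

69 dB(A)

Apply inverse-square spreading to bring every level to the receiver, then sum 10^(L/10).
chiller: 79 − 20·log₁₀(20.5/4.0) = 79 − 14.19 = 64.81 dB(A).
exhaust stack: 80 − 20·log₁₀(17.3/4.0) = 80 − 12.72 = 67.28 dB(A).
Σ 10^(L/10) = 8.370e+06 → L_total = 10·log₁₀(8.370e+06) = 69.23 dB(A).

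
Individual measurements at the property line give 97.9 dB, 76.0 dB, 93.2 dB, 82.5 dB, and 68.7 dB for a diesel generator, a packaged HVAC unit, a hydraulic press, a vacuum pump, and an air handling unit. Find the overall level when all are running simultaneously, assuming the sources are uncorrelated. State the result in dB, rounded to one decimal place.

99.3 dB

For uncorrelated sources the intensities add, so convert each level to linear form, sum, and take 10·log₁₀ of the total.
Σ 10^(L/10) = 10^(97.9/10) + 10^(76.0/10) + 10^(93.2/10) + 10^(82.5/10) + 10^(68.7/10) = 8.480e+09.
L_total = 10·log₁₀(8.480e+09) = 99.28 dB.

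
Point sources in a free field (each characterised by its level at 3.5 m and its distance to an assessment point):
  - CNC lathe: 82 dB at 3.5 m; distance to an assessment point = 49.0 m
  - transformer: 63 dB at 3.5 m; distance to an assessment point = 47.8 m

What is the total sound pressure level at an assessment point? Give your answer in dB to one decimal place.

59.1 dB

Propagate each source to the receiver with L = L_ref − 20·log₁₀(r/r_ref), then add intensities.
CNC lathe: 82 − 20·log₁₀(49.0/3.5) = 82 − 22.92 = 59.08 dB.
transformer: 63 − 20·log₁₀(47.8/3.5) = 63 − 22.71 = 40.29 dB.
Σ 10^(L/10) = 8.193e+05 → L_total = 10·log₁₀(8.193e+05) = 59.13 dB.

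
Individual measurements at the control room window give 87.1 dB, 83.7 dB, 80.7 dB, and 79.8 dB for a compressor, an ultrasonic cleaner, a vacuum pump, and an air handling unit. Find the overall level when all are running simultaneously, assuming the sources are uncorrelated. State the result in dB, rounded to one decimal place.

89.8 dB

For uncorrelated sources the intensities add, so convert each level to linear form, sum, and take 10·log₁₀ of the total.
Σ 10^(L/10) = 10^(87.1/10) + 10^(83.7/10) + 10^(80.7/10) + 10^(79.8/10) = 9.603e+08.
L_total = 10·log₁₀(9.603e+08) = 89.82 dB.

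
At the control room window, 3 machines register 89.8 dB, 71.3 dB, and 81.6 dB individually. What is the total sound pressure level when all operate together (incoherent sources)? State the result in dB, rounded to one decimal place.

Incoherent sources combine by intensity addition: L_total = 10·log₁₀(Σ 10^(L_i/10)).
Σ 10^(L/10) = 10^(89.8/10) + 10^(71.3/10) + 10^(81.6/10) = 1.113e+09.
L_total = 10·log₁₀(1.113e+09) = 90.47 dB.

90.5 dB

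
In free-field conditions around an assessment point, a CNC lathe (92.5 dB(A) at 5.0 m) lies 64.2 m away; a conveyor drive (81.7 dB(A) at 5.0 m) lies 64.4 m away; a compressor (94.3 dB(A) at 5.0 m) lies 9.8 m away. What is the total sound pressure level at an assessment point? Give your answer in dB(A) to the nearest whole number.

Propagate each source to the receiver with L = L_ref − 20·log₁₀(r/r_ref), then add intensities.
CNC lathe: 92.5 − 20·log₁₀(64.2/5.0) = 92.5 − 22.17 = 70.33 dB(A).
conveyor drive: 81.7 − 20·log₁₀(64.4/5.0) = 81.7 − 22.20 = 59.50 dB(A).
compressor: 94.3 − 20·log₁₀(9.8/5.0) = 94.3 − 5.85 = 88.45 dB(A).
Σ 10^(L/10) = 7.123e+08 → L_total = 10·log₁₀(7.123e+08) = 88.53 dB(A).

89 dB(A)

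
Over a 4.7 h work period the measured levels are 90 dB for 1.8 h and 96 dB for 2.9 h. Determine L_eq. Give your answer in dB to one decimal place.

Weight each interval's intensity by its duration and average over T = 4.7 h:
Σ tᵢ·10^(Lᵢ/10) = 1.8·10^(90/10) + 2.9·10^(96/10) = 1.335e+10.
L_eq = 10·log₁₀(1.335e+10/4.7) = 94.53 dB.

94.5 dB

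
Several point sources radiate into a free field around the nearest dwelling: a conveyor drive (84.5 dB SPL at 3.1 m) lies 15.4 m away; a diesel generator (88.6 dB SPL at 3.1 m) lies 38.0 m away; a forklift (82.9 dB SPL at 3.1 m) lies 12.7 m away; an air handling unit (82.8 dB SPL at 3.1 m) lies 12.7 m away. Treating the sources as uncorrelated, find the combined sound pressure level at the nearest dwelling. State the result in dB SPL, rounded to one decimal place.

First find each source's level at the receiver (point-source: −20·log₁₀(r/r_ref)), then combine on an intensity basis.
conveyor drive: 84.5 − 20·log₁₀(15.4/3.1) = 84.5 − 13.92 = 70.58 dB SPL.
diesel generator: 88.6 − 20·log₁₀(38.0/3.1) = 88.6 − 21.77 = 66.83 dB SPL.
forklift: 82.9 − 20·log₁₀(12.7/3.1) = 82.9 − 12.25 = 70.65 dB SPL.
air handling unit: 82.8 − 20·log₁₀(12.7/3.1) = 82.8 − 12.25 = 70.55 dB SPL.
Σ 10^(L/10) = 3.921e+07 → L_total = 10·log₁₀(3.921e+07) = 75.93 dB SPL.

75.9 dB SPL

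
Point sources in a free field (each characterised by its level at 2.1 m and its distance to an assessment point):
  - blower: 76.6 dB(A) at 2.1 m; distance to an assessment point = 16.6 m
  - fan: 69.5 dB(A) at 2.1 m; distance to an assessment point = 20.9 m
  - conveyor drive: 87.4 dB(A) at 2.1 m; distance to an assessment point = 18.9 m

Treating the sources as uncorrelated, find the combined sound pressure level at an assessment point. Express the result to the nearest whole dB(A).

69 dB(A)

Propagate each source to the receiver with L = L_ref − 20·log₁₀(r/r_ref), then add intensities.
blower: 76.6 − 20·log₁₀(16.6/2.1) = 76.6 − 17.96 = 58.64 dB(A).
fan: 69.5 − 20·log₁₀(20.9/2.1) = 69.5 − 19.96 = 49.54 dB(A).
conveyor drive: 87.4 − 20·log₁₀(18.9/2.1) = 87.4 − 19.08 = 68.32 dB(A).
Σ 10^(L/10) = 7.606e+06 → L_total = 10·log₁₀(7.606e+06) = 68.81 dB(A).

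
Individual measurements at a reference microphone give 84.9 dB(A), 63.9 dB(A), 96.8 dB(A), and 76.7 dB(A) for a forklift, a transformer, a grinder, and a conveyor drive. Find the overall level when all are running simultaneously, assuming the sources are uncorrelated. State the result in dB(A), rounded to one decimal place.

97.1 dB(A)

For uncorrelated sources the intensities add, so convert each level to linear form, sum, and take 10·log₁₀ of the total.
Σ 10^(L/10) = 10^(84.9/10) + 10^(63.9/10) + 10^(96.8/10) + 10^(76.7/10) = 5.145e+09.
L_total = 10·log₁₀(5.145e+09) = 97.11 dB(A).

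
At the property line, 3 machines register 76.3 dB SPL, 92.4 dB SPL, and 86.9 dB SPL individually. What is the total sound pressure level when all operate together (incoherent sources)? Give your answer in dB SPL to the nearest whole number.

94 dB SPL

For uncorrelated sources the intensities add, so convert each level to linear form, sum, and take 10·log₁₀ of the total.
Σ 10^(L/10) = 10^(76.3/10) + 10^(92.4/10) + 10^(86.9/10) = 2.270e+09.
L_total = 10·log₁₀(2.270e+09) = 93.56 dB SPL.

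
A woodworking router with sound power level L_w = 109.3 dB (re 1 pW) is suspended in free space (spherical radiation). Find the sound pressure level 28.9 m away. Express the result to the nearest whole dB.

69 dB

Free-field spherical radiation: L_p = L_w − 10·log₁₀(4π·r²), r = 28.9 m.
4π·r² = 1.05e+04 m², 10·log₁₀ of that is 40.210 dB.
L_p = 109.3 − 40.210 = 69.09 dB.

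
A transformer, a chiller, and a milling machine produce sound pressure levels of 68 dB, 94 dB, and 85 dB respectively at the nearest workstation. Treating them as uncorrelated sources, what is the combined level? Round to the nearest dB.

95 dB

Incoherent sources combine by intensity addition: L_total = 10·log₁₀(Σ 10^(L_i/10)).
Σ 10^(L/10) = 10^(68/10) + 10^(94/10) + 10^(85/10) = 2.834e+09.
L_total = 10·log₁₀(2.834e+09) = 94.52 dB.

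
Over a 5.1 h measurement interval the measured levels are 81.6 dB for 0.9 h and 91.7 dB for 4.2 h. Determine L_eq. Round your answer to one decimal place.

90.9 dB

Weight each interval's intensity by its duration and average over T = 5.1 h:
Σ tᵢ·10^(Lᵢ/10) = 0.9·10^(81.6/10) + 4.2·10^(91.7/10) = 6.342e+09.
L_eq = 10·log₁₀(6.342e+09/5.1) = 90.95 dB.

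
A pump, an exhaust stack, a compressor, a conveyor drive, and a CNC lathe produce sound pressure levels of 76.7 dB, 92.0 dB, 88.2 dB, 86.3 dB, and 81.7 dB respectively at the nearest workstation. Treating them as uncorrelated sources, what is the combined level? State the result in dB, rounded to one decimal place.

94.6 dB

For uncorrelated sources the intensities add, so convert each level to linear form, sum, and take 10·log₁₀ of the total.
Σ 10^(L/10) = 10^(76.7/10) + 10^(92.0/10) + 10^(88.2/10) + 10^(86.3/10) + 10^(81.7/10) = 2.867e+09.
L_total = 10·log₁₀(2.867e+09) = 94.57 dB.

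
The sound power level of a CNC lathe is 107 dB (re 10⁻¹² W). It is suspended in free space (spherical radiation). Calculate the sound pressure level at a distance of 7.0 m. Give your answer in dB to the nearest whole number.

79 dB

L_p = L_w − 10·log₁₀(4π·r²) with r = 7.0 m.
4π·r² = 615.8 m², 10·log₁₀ of that is 27.894 dB.
L_p = 107 − 27.894 = 79.11 dB.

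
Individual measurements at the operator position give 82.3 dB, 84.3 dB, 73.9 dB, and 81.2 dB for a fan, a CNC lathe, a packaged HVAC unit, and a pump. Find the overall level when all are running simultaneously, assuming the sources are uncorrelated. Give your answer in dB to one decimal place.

87.7 dB

For uncorrelated sources the intensities add, so convert each level to linear form, sum, and take 10·log₁₀ of the total.
Σ 10^(L/10) = 10^(82.3/10) + 10^(84.3/10) + 10^(73.9/10) + 10^(81.2/10) = 5.954e+08.
L_total = 10·log₁₀(5.954e+08) = 87.75 dB.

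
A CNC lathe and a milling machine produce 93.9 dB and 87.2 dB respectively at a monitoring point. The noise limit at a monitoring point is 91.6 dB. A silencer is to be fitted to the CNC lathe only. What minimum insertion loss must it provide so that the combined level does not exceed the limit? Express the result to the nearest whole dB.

4 dB

Fixed contribution from the other source: Σ 10^(L/10) = 10^(87.2/10) = 5.248e+08 (87.20 dB).
The limit corresponds to 10^(91.6/10) = 1.445e+09; subtracting the fixed part leaves 9.206e+08 for the CNC lathe, i.e. 89.64 dB.
So the CNC lathe must be reduced from 93.9 to 89.64 dB: IL = 4.26 dB.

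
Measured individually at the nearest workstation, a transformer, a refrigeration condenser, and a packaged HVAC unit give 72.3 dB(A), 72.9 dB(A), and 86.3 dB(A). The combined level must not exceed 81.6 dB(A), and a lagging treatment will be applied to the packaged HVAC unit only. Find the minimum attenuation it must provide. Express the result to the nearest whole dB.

Fixed contribution from the other sources: Σ 10^(L/10) = 10^(72.3/10) + 10^(72.9/10) = 3.648e+07 (75.62 dB(A)).
The limit corresponds to 10^(81.6/10) = 1.445e+08; subtracting the fixed part leaves 1.081e+08 for the packaged HVAC unit, i.e. 80.34 dB(A).
So the packaged HVAC unit must be reduced from 86.3 to 80.34 dB(A): IL = 5.96 dB.

6 dB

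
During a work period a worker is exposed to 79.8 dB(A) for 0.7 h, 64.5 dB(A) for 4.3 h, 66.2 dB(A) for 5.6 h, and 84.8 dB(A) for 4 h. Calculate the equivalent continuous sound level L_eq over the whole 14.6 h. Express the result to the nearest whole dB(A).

L_eq = 10·log₁₀[(1/T)·Σ tᵢ·10^(Lᵢ/10)] with T = 14.6 h.
Σ tᵢ·10^(Lᵢ/10) = 0.7·10^(79.8/10) + 4.3·10^(64.5/10) + 5.6·10^(66.2/10) + 4·10^(84.8/10) = 1.310e+09.
L_eq = 10·log₁₀(1.310e+09/14.6) = 79.53 dB(A).

80 dB(A)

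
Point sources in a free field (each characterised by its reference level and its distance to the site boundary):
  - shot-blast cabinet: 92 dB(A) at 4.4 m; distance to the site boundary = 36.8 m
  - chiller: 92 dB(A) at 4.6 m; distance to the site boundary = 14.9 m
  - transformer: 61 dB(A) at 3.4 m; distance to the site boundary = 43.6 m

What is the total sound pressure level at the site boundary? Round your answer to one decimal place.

Apply inverse-square spreading to bring every level to the receiver, then sum 10^(L/10).
shot-blast cabinet: 92 − 20·log₁₀(36.8/4.4) = 92 − 18.45 = 73.55 dB(A).
chiller: 92 − 20·log₁₀(14.9/4.6) = 92 − 10.21 = 81.79 dB(A).
transformer: 61 − 20·log₁₀(43.6/3.4) = 61 − 22.16 = 38.84 dB(A).
Σ 10^(L/10) = 1.737e+08 → L_total = 10·log₁₀(1.737e+08) = 82.40 dB(A).

82.4 dB(A)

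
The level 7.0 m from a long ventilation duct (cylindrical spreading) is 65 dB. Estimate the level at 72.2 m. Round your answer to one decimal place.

Line-source attenuation: ΔL = 10·log₁₀(r₂/r₁) = 10·log₁₀(72.2/7.0) = 10.134 dB.
L₂ = 65 − 10·log₁₀(72.2/7.0) = 65 − 10.134 = 54.87 dB.

54.9 dB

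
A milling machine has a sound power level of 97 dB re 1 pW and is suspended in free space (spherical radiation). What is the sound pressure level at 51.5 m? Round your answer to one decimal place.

51.8 dB

The power spreads over a sphere of area 4π·r², so L_p = L_w − 10·log₁₀(4π·r²).
4π·r² = 3.333e+04 m², 10·log₁₀ of that is 45.228 dB.
L_p = 97 − 45.228 = 51.77 dB.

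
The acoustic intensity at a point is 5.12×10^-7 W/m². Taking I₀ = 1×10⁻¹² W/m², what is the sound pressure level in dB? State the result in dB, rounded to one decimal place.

57.1 dB

Dividing by I₀ shifts the exponent by 12: I/I₀ = 5.12×10^5.
L = 10·(0.7093 + 5) = 57.09 dB.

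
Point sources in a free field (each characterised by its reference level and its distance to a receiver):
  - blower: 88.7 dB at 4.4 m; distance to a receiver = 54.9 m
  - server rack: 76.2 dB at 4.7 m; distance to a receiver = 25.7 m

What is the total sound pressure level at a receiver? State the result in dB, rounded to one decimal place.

Propagate each source to the receiver with L = L_ref − 20·log₁₀(r/r_ref), then add intensities.
blower: 88.7 − 20·log₁₀(54.9/4.4) = 88.7 − 21.92 = 66.78 dB.
server rack: 76.2 − 20·log₁₀(25.7/4.7) = 76.2 − 14.76 = 61.44 dB.
Σ 10^(L/10) = 6.156e+06 → L_total = 10·log₁₀(6.156e+06) = 67.89 dB.

67.9 dB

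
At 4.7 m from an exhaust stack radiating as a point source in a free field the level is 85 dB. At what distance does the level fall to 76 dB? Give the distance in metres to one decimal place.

13.2 m

The 9.0 dB drop corresponds to a distance ratio of 10^(9.0/20) for a point source.
r₂ = 4.7·10^((85−76)/20) = 4.7·10^(9.0/20) = 13.25 m.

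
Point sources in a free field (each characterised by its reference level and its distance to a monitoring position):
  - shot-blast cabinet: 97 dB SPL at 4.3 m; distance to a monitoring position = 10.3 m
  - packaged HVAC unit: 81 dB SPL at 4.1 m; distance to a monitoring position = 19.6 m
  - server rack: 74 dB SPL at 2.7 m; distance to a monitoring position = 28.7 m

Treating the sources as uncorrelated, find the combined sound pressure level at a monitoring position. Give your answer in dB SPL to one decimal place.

First find each source's level at the receiver (point-source: −20·log₁₀(r/r_ref)), then combine on an intensity basis.
shot-blast cabinet: 97 − 20·log₁₀(10.3/4.3) = 97 − 7.59 = 89.41 dB SPL.
packaged HVAC unit: 81 − 20·log₁₀(19.6/4.1) = 81 − 13.59 = 67.41 dB SPL.
server rack: 74 − 20·log₁₀(28.7/2.7) = 74 − 20.53 = 53.47 dB SPL.
Σ 10^(L/10) = 8.792e+08 → L_total = 10·log₁₀(8.792e+08) = 89.44 dB SPL.

89.4 dB SPL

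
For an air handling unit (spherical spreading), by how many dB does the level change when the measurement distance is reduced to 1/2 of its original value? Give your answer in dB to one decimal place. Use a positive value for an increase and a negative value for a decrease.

+6.0 dB

Point-source spreading: ΔL = −20·log₁₀(r₂/r₁).
ΔL = −20·log₁₀(0.5) = +6.02 dB.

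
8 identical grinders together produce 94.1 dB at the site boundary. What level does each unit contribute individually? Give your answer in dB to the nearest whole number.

85 dB

For N identical incoherent sources L_total = L₁ + 10·log₁₀ N, so L₁ = 94.1 − 10·log₁₀(8) = 94.1 − 9.031.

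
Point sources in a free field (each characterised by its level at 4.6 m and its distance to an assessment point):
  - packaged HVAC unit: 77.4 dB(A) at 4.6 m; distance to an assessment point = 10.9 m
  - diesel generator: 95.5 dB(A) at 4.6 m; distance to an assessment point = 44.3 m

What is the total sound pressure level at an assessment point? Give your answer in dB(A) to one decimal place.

First find each source's level at the receiver (point-source: −20·log₁₀(r/r_ref)), then combine on an intensity basis.
packaged HVAC unit: 77.4 − 20·log₁₀(10.9/4.6) = 77.4 − 7.49 = 69.91 dB(A).
diesel generator: 95.5 − 20·log₁₀(44.3/4.6) = 95.5 − 19.67 = 75.83 dB(A).
Σ 10^(L/10) = 4.804e+07 → L_total = 10·log₁₀(4.804e+07) = 76.82 dB(A).

76.8 dB(A)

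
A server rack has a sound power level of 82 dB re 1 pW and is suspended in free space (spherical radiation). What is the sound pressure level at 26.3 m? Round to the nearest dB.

Free-field spherical radiation: L_p = L_w − 10·log₁₀(4π·r²), r = 26.3 m.
4π·r² = 8692 m², 10·log₁₀ of that is 39.391 dB.
L_p = 82 − 39.391 = 42.61 dB.

43 dB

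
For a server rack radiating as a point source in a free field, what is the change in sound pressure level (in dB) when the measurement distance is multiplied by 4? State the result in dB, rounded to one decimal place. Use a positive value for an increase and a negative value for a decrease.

-12.0 dB

A point source loses 6 dB per doubling of distance; generally ΔL = −20·log₁₀(r₂/r₁).
ΔL = −20·log₁₀(4) = -12.04 dB.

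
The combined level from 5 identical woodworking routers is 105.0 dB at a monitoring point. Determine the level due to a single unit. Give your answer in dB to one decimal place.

For N identical incoherent sources L_total = L₁ + 10·log₁₀ N, so L₁ = 105.0 − 10·log₁₀(5) = 105.0 − 6.990.

98.0 dB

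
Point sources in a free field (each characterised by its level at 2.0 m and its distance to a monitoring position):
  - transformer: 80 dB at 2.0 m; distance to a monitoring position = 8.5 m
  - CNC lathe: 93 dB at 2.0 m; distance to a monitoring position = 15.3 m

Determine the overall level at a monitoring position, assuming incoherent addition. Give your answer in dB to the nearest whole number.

76 dB

Apply inverse-square spreading to bring every level to the receiver, then sum 10^(L/10).
transformer: 80 − 20·log₁₀(8.5/2.0) = 80 − 12.57 = 67.43 dB.
CNC lathe: 93 − 20·log₁₀(15.3/2.0) = 93 − 17.67 = 75.33 dB.
Σ 10^(L/10) = 3.963e+07 → L_total = 10·log₁₀(3.963e+07) = 75.98 dB.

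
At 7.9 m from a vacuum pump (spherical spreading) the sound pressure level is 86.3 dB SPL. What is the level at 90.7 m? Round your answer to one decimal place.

Point-source attenuation: ΔL = 20·log₁₀(r₂/r₁) = 20·log₁₀(90.7/7.9) = 21.200 dB.
L₂ = 86.3 − 20·log₁₀(90.7/7.9) = 86.3 − 21.200 = 65.10 dB SPL.

65.1 dB SPL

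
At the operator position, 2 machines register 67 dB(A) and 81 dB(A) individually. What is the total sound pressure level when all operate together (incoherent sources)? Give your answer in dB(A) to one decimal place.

Incoherent sources combine by intensity addition: L_total = 10·log₁₀(Σ 10^(L_i/10)).
Σ 10^(L/10) = 10^(67/10) + 10^(81/10) = 1.309e+08.
L_total = 10·log₁₀(1.309e+08) = 81.17 dB(A).

81.2 dB(A)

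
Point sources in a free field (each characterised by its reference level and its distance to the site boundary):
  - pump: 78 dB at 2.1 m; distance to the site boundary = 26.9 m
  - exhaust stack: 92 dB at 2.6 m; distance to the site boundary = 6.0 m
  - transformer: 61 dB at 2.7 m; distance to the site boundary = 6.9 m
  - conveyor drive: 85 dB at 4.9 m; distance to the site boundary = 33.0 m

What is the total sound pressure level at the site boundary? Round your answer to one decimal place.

First find each source's level at the receiver (point-source: −20·log₁₀(r/r_ref)), then combine on an intensity basis.
pump: 78 − 20·log₁₀(26.9/2.1) = 78 − 22.15 = 55.85 dB.
exhaust stack: 92 − 20·log₁₀(6.0/2.6) = 92 − 7.26 = 84.74 dB.
transformer: 61 − 20·log₁₀(6.9/2.7) = 61 − 8.15 = 52.85 dB.
conveyor drive: 85 − 20·log₁₀(33.0/4.9) = 85 − 16.57 = 68.43 dB.
Σ 10^(L/10) = 3.052e+08 → L_total = 10·log₁₀(3.052e+08) = 84.85 dB.

84.8 dB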